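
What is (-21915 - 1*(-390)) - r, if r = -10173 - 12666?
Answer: 1314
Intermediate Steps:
r = -22839
(-21915 - 1*(-390)) - r = (-21915 - 1*(-390)) - 1*(-22839) = (-21915 + 390) + 22839 = -21525 + 22839 = 1314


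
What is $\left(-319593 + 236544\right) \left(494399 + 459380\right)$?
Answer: $-79210392171$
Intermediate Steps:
$\left(-319593 + 236544\right) \left(494399 + 459380\right) = \left(-83049\right) 953779 = -79210392171$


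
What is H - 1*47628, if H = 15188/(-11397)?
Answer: -542831504/11397 ≈ -47629.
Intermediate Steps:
H = -15188/11397 (H = 15188*(-1/11397) = -15188/11397 ≈ -1.3326)
H - 1*47628 = -15188/11397 - 1*47628 = -15188/11397 - 47628 = -542831504/11397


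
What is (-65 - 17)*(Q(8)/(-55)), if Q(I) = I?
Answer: 656/55 ≈ 11.927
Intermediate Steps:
(-65 - 17)*(Q(8)/(-55)) = (-65 - 17)*(8/(-55)) = -656*(-1)/55 = -82*(-8/55) = 656/55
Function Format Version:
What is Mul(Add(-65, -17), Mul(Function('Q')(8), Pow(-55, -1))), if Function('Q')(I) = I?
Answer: Rational(656, 55) ≈ 11.927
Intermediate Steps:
Mul(Add(-65, -17), Mul(Function('Q')(8), Pow(-55, -1))) = Mul(Add(-65, -17), Mul(8, Pow(-55, -1))) = Mul(-82, Mul(8, Rational(-1, 55))) = Mul(-82, Rational(-8, 55)) = Rational(656, 55)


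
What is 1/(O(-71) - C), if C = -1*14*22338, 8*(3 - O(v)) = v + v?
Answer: 4/1251011 ≈ 3.1974e-6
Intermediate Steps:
O(v) = 3 - v/4 (O(v) = 3 - (v + v)/8 = 3 - v/4)
C = -312732 (C = -14*22338 = -312732)
1/(O(-71) - C) = 1/((3 - ¼*(-71)) - 1*(-312732)) = 1/((3 + 71/4) + 312732) = 1/(83/4 + 312732) = 1/(1251011/4) = 4/1251011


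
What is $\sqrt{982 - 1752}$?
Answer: $i \sqrt{770} \approx 27.749 i$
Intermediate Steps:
$\sqrt{982 - 1752} = \sqrt{-770} = i \sqrt{770}$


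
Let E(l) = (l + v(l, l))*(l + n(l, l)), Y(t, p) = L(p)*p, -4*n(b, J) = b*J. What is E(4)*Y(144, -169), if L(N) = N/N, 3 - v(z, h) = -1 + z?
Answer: 0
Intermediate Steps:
v(z, h) = 4 - z (v(z, h) = 3 - (-1 + z) = 3 + (1 - z) = 4 - z)
n(b, J) = -J*b/4 (n(b, J) = -b*J/4 = -J*b/4)
L(N) = 1
Y(t, p) = p (Y(t, p) = 1*p = p)
E(l) = -l² + 4*l (E(l) = (l + (4 - l))*(l - l*l/4) = 4*(l - l²/4) = -l² + 4*l)
E(4)*Y(144, -169) = (4*(4 - 1*4))*(-169) = (4*(4 - 4))*(-169) = (4*0)*(-169) = 0*(-169) = 0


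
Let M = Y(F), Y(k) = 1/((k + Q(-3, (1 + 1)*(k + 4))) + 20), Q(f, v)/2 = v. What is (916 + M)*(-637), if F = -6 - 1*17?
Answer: -46095231/79 ≈ -5.8348e+5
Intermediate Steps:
F = -23 (F = -6 - 17 = -23)
Q(f, v) = 2*v
Y(k) = 1/(36 + 5*k) (Y(k) = 1/((k + 2*((1 + 1)*(k + 4))) + 20) = 1/((k + 2*(2*(4 + k))) + 20) = 1/((k + 2*(8 + 2*k)) + 20) = 1/((k + (16 + 4*k)) + 20) = 1/((16 + 5*k) + 20) = 1/(36 + 5*k))
M = -1/79 (M = 1/(36 + 5*(-23)) = 1/(36 - 115) = 1/(-79) = -1/79 ≈ -0.012658)
(916 + M)*(-637) = (916 - 1/79)*(-637) = (72363/79)*(-637) = -46095231/79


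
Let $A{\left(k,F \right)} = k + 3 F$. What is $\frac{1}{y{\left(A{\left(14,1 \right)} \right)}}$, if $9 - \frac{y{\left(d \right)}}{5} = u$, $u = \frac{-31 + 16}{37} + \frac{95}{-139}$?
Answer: $\frac{5143}{259435} \approx 0.019824$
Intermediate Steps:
$u = - \frac{5600}{5143}$ ($u = \left(-15\right) \frac{1}{37} + 95 \left(- \frac{1}{139}\right) = - \frac{15}{37} - \frac{95}{139} = - \frac{5600}{5143} \approx -1.0889$)
$y{\left(d \right)} = \frac{259435}{5143}$ ($y{\left(d \right)} = 45 - - \frac{28000}{5143} = 45 + \frac{28000}{5143} = \frac{259435}{5143}$)
$\frac{1}{y{\left(A{\left(14,1 \right)} \right)}} = \frac{1}{\frac{259435}{5143}} = \frac{5143}{259435}$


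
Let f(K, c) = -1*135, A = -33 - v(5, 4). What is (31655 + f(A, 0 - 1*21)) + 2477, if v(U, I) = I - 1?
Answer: 33997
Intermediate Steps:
v(U, I) = -1 + I
A = -36 (A = -33 - (-1 + 4) = -33 - 1*3 = -33 - 3 = -36)
f(K, c) = -135
(31655 + f(A, 0 - 1*21)) + 2477 = (31655 - 135) + 2477 = 31520 + 2477 = 33997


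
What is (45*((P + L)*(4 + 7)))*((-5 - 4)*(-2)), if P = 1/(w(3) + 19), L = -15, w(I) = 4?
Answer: -3065040/23 ≈ -1.3326e+5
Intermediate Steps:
P = 1/23 (P = 1/(4 + 19) = 1/23 ≈ 0.043478)
(45*((P + L)*(4 + 7)))*((-5 - 4)*(-2)) = (45*((1/23 - 15)*(4 + 7)))*((-5 - 4)*(-2)) = (45*(-344/23*11))*(-9*(-2)) = (45*(-3784/23))*18 = -170280/23*18 = -3065040/23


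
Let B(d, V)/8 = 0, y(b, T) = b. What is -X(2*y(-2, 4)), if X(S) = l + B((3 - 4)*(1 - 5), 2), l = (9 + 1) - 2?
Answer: -8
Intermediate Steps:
B(d, V) = 0 (B(d, V) = 8*0 = 0)
l = 8 (l = 10 - 2 = 8)
X(S) = 8 (X(S) = 8 + 0 = 8)
-X(2*y(-2, 4)) = -1*8 = -8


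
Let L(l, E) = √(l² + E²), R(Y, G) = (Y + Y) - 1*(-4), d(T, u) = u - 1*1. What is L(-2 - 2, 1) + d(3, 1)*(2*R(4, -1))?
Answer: √17 ≈ 4.1231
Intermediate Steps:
d(T, u) = -1 + u (d(T, u) = u - 1 = -1 + u)
R(Y, G) = 4 + 2*Y (R(Y, G) = 2*Y + 4 = 4 + 2*Y)
L(l, E) = √(E² + l²)
L(-2 - 2, 1) + d(3, 1)*(2*R(4, -1)) = √(1² + (-2 - 2)²) + (-1 + 1)*(2*(4 + 2*4)) = √(1 + (-4)²) + 0*(2*(4 + 8)) = √(1 + 16) + 0*(2*12) = √17 + 0*24 = √17 + 0 = √17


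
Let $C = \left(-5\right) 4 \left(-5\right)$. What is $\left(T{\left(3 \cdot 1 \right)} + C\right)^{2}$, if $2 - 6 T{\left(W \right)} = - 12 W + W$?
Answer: $\frac{403225}{36} \approx 11201.0$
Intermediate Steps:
$C = 100$ ($C = \left(-20\right) \left(-5\right) = 100$)
$T{\left(W \right)} = \frac{1}{3} + \frac{11 W}{6}$ ($T{\left(W \right)} = \frac{1}{3} - \frac{- 12 W + W}{6} = \frac{1}{3} - \frac{\left(-11\right) W}{6} = \frac{1}{3} + \frac{11 W}{6}$)
$\left(T{\left(3 \cdot 1 \right)} + C\right)^{2} = \left(\left(\frac{1}{3} + \frac{11 \cdot 3 \cdot 1}{6}\right) + 100\right)^{2} = \left(\left(\frac{1}{3} + \frac{11}{6} \cdot 3\right) + 100\right)^{2} = \left(\left(\frac{1}{3} + \frac{11}{2}\right) + 100\right)^{2} = \left(\frac{35}{6} + 100\right)^{2} = \left(\frac{635}{6}\right)^{2} = \frac{403225}{36}$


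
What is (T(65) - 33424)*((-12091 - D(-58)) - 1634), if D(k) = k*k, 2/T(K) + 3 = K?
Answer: 17706647727/31 ≈ 5.7118e+8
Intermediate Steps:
T(K) = 2/(-3 + K)
D(k) = k**2
(T(65) - 33424)*((-12091 - D(-58)) - 1634) = (2/(-3 + 65) - 33424)*((-12091 - 1*(-58)**2) - 1634) = (2/62 - 33424)*((-12091 - 1*3364) - 1634) = (2*(1/62) - 33424)*((-12091 - 3364) - 1634) = (1/31 - 33424)*(-15455 - 1634) = -1036143/31*(-17089) = 17706647727/31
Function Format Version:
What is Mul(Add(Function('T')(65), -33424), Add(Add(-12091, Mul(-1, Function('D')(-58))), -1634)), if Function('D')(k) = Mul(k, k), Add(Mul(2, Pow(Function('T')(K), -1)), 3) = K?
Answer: Rational(17706647727, 31) ≈ 5.7118e+8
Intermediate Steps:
Function('T')(K) = Mul(2, Pow(Add(-3, K), -1))
Function('D')(k) = Pow(k, 2)
Mul(Add(Function('T')(65), -33424), Add(Add(-12091, Mul(-1, Function('D')(-58))), -1634)) = Mul(Add(Mul(2, Pow(Add(-3, 65), -1)), -33424), Add(Add(-12091, Mul(-1, Pow(-58, 2))), -1634)) = Mul(Add(Mul(2, Pow(62, -1)), -33424), Add(Add(-12091, Mul(-1, 3364)), -1634)) = Mul(Add(Mul(2, Rational(1, 62)), -33424), Add(Add(-12091, -3364), -1634)) = Mul(Add(Rational(1, 31), -33424), Add(-15455, -1634)) = Mul(Rational(-1036143, 31), -17089) = Rational(17706647727, 31)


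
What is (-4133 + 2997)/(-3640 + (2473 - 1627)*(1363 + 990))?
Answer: -568/993499 ≈ -0.00057172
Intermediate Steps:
(-4133 + 2997)/(-3640 + (2473 - 1627)*(1363 + 990)) = -1136/(-3640 + 846*2353) = -1136/(-3640 + 1990638) = -1136/1986998 = -1136*1/1986998 = -568/993499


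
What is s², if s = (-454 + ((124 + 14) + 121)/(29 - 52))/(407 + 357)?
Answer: 114511401/308775184 ≈ 0.37086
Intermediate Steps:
s = -10701/17572 (s = (-454 + (138 + 121)/(-23))/764 = (-454 + 259*(-1/23))*(1/764) = (-454 - 259/23)*(1/764) = -10701/23*1/764 = -10701/17572 ≈ -0.60898)
s² = (-10701/17572)² = 114511401/308775184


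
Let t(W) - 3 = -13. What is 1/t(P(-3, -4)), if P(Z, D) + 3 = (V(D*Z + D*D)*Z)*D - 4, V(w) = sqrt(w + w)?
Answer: -1/10 ≈ -0.10000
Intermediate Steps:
V(w) = sqrt(2)*sqrt(w) (V(w) = sqrt(2*w) = sqrt(2)*sqrt(w))
P(Z, D) = -7 + D*Z*sqrt(2)*sqrt(D**2 + D*Z) (P(Z, D) = -3 + (((sqrt(2)*sqrt(D*Z + D*D))*Z)*D - 4) = -3 + (((sqrt(2)*sqrt(D*Z + D**2))*Z)*D - 4) = -3 + (((sqrt(2)*sqrt(D**2 + D*Z))*Z)*D - 4) = -3 + ((Z*sqrt(2)*sqrt(D**2 + D*Z))*D - 4) = -3 + (D*Z*sqrt(2)*sqrt(D**2 + D*Z) - 4) = -3 + (-4 + D*Z*sqrt(2)*sqrt(D**2 + D*Z)) = -7 + D*Z*sqrt(2)*sqrt(D**2 + D*Z))
t(W) = -10 (t(W) = 3 - 13 = -10)
1/t(P(-3, -4)) = 1/(-10) = -1/10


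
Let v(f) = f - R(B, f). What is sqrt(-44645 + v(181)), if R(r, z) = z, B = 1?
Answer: I*sqrt(44645) ≈ 211.29*I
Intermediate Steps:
v(f) = 0 (v(f) = f - f = 0)
sqrt(-44645 + v(181)) = sqrt(-44645 + 0) = sqrt(-44645) = I*sqrt(44645)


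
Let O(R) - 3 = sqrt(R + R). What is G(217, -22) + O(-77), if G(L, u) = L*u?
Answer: -4771 + I*sqrt(154) ≈ -4771.0 + 12.41*I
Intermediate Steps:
O(R) = 3 + sqrt(2)*sqrt(R) (O(R) = 3 + sqrt(R + R) = 3 + sqrt(2*R) = 3 + sqrt(2)*sqrt(R))
G(217, -22) + O(-77) = 217*(-22) + (3 + sqrt(2)*sqrt(-77)) = -4774 + (3 + sqrt(2)*(I*sqrt(77))) = -4774 + (3 + I*sqrt(154)) = -4771 + I*sqrt(154)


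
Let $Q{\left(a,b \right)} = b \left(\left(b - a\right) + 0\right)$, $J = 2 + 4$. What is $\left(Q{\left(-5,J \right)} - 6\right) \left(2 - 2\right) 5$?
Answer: $0$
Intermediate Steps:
$J = 6$
$Q{\left(a,b \right)} = b \left(b - a\right)$
$\left(Q{\left(-5,J \right)} - 6\right) \left(2 - 2\right) 5 = \left(6 \left(6 - -5\right) - 6\right) \left(2 - 2\right) 5 = \left(6 \left(6 + 5\right) - 6\right) 0 \cdot 5 = \left(6 \cdot 11 - 6\right) 0 = \left(66 - 6\right) 0 = 60 \cdot 0 = 0$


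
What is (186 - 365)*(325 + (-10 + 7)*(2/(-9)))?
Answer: -174883/3 ≈ -58294.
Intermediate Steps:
(186 - 365)*(325 + (-10 + 7)*(2/(-9))) = -179*(325 - 6*(-1)/9) = -179*(325 - 3*(-2/9)) = -179*(325 + 2/3) = -179*977/3 = -174883/3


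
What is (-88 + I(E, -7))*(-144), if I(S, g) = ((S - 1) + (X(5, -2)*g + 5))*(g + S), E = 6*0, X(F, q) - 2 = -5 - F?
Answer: 73152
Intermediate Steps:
X(F, q) = -3 - F (X(F, q) = 2 + (-5 - F) = -3 - F)
E = 0
I(S, g) = (S + g)*(4 + S - 8*g) (I(S, g) = ((S - 1) + ((-3 - 1*5)*g + 5))*(g + S) = ((-1 + S) + ((-3 - 5)*g + 5))*(S + g) = ((-1 + S) + (-8*g + 5))*(S + g) = ((-1 + S) + (5 - 8*g))*(S + g) = (4 + S - 8*g)*(S + g) = (S + g)*(4 + S - 8*g))
(-88 + I(E, -7))*(-144) = (-88 + (0² - 8*(-7)² + 4*0 + 4*(-7) - 7*0*(-7)))*(-144) = (-88 + (0 - 8*49 + 0 - 28 + 0))*(-144) = (-88 + (0 - 392 + 0 - 28 + 0))*(-144) = (-88 - 420)*(-144) = -508*(-144) = 73152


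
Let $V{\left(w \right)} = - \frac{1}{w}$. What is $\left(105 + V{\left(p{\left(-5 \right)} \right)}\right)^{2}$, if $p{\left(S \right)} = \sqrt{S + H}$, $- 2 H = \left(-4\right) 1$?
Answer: $\frac{\left(315 + i \sqrt{3}\right)^{2}}{9} \approx 11025.0 + 121.24 i$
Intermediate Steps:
$H = 2$ ($H = - \frac{\left(-4\right) 1}{2} = \left(- \frac{1}{2}\right) \left(-4\right) = 2$)
$p{\left(S \right)} = \sqrt{2 + S}$ ($p{\left(S \right)} = \sqrt{S + 2} = \sqrt{2 + S}$)
$\left(105 + V{\left(p{\left(-5 \right)} \right)}\right)^{2} = \left(105 - \frac{1}{\sqrt{2 - 5}}\right)^{2} = \left(105 - \frac{1}{\sqrt{-3}}\right)^{2} = \left(105 - \frac{1}{i \sqrt{3}}\right)^{2} = \left(105 - - \frac{i \sqrt{3}}{3}\right)^{2} = \left(105 + \frac{i \sqrt{3}}{3}\right)^{2}$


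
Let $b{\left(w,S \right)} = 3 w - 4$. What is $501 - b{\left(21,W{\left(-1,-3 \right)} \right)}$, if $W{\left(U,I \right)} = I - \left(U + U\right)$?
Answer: $442$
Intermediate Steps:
$W{\left(U,I \right)} = I - 2 U$
$b{\left(w,S \right)} = -4 + 3 w$
$501 - b{\left(21,W{\left(-1,-3 \right)} \right)} = 501 - \left(-4 + 3 \cdot 21\right) = 501 - \left(-4 + 63\right) = 501 - 59 = 442$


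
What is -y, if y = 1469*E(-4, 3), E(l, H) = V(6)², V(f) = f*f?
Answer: -1903824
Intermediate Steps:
V(f) = f²
E(l, H) = 1296 (E(l, H) = (6²)² = 36² = 1296)
y = 1903824 (y = 1469*1296 = 1903824)
-y = -1*1903824 = -1903824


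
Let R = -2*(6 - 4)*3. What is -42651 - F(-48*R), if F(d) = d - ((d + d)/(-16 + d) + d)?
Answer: -1492713/35 ≈ -42649.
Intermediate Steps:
R = -12 (R = -2*2*3 = -4*3 = -12)
F(d) = -2*d/(-16 + d) (F(d) = d - ((2*d)/(-16 + d) + d) = d - (2*d/(-16 + d) + d) = d - (d + 2*d/(-16 + d)) = d + (-d - 2*d/(-16 + d)) = -2*d/(-16 + d))
-42651 - F(-48*R) = -42651 - (-2)*(-48*(-12))/(-16 - 48*(-12)) = -42651 - (-2)*576/(-16 + 576) = -42651 - (-2)*576/560 = -42651 - 1*(-72/35) = -42651 + 72/35 = -1492713/35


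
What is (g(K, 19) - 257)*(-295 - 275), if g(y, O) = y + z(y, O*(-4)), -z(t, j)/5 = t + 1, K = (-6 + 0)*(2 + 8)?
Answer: 12540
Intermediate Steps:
K = -60 (K = -6*10 = -60)
z(t, j) = -5 - 5*t (z(t, j) = -5*(t + 1) = -5*(1 + t) = -5 - 5*t)
g(y, O) = -5 - 4*y (g(y, O) = y + (-5 - 5*y) = -5 - 4*y)
(g(K, 19) - 257)*(-295 - 275) = ((-5 - 4*(-60)) - 257)*(-295 - 275) = ((-5 + 240) - 257)*(-570) = (235 - 257)*(-570) = -22*(-570) = 12540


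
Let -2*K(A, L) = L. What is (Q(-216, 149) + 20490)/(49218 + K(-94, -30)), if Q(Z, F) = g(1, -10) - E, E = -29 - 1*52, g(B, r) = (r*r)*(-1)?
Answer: 20471/49233 ≈ 0.41580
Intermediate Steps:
g(B, r) = -r² (g(B, r) = r²*(-1) = -r²)
K(A, L) = -L/2
E = -81 (E = -29 - 52 = -81)
Q(Z, F) = -19 (Q(Z, F) = -1*(-10)² - 1*(-81) = -1*100 + 81 = -100 + 81 = -19)
(Q(-216, 149) + 20490)/(49218 + K(-94, -30)) = (-19 + 20490)/(49218 - ½*(-30)) = 20471/(49218 + 15) = 20471/49233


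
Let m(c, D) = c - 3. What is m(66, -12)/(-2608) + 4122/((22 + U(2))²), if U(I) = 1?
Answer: 10716849/1379632 ≈ 7.7679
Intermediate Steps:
m(c, D) = -3 + c
m(66, -12)/(-2608) + 4122/((22 + U(2))²) = (-3 + 66)/(-2608) + 4122/((22 + 1)²) = 63*(-1/2608) + 4122/(23²) = -63/2608 + 4122/529 = 10716849/1379632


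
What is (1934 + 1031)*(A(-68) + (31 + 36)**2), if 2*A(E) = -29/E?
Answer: 1810230345/136 ≈ 1.3311e+7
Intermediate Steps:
A(E) = -29/(2*E) (A(E) = (-29/E)/2 = -29/(2*E))
(1934 + 1031)*(A(-68) + (31 + 36)**2) = (1934 + 1031)*(-29/2/(-68) + (31 + 36)**2) = 2965*(-29/2*(-1/68) + 67**2) = 2965*(29/136 + 4489) = 2965*(610533/136) = 1810230345/136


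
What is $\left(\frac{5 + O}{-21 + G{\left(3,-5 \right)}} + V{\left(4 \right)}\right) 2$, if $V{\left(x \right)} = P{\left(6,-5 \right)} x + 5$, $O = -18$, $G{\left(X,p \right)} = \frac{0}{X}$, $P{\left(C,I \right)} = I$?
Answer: $- \frac{604}{21} \approx -28.762$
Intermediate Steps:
$G{\left(X,p \right)} = 0$
$V{\left(x \right)} = 5 - 5 x$ ($V{\left(x \right)} = - 5 x + 5 = 5 - 5 x$)
$\left(\frac{5 + O}{-21 + G{\left(3,-5 \right)}} + V{\left(4 \right)}\right) 2 = \left(\frac{5 - 18}{-21 + 0} + \left(5 - 20\right)\right) 2 = \left(- \frac{13}{-21} + \left(5 - 20\right)\right) 2 = \left(\left(-13\right) \left(- \frac{1}{21}\right) - 15\right) 2 = \left(\frac{13}{21} - 15\right) 2 = \left(- \frac{302}{21}\right) 2 = - \frac{604}{21}$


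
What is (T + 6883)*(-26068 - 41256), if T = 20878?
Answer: -1868981564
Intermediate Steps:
(T + 6883)*(-26068 - 41256) = (20878 + 6883)*(-26068 - 41256) = 27761*(-67324) = -1868981564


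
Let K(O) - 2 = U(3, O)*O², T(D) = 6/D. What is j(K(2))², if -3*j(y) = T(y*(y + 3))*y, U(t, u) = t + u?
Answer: 4/625 ≈ 0.0064000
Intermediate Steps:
K(O) = 2 + O²*(3 + O) (K(O) = 2 + (3 + O)*O² = 2 + O²*(3 + O))
j(y) = -2/(3 + y) (j(y) = -6/((y*(y + 3)))*y/3 = -6/((y*(3 + y)))*y/3 = -6*(1/(y*(3 + y)))*y/3 = -6/(y*(3 + y))*y/3 = -2/(3 + y))
j(K(2))² = (-2/(3 + (2 + 2²*(3 + 2))))² = (-2/(3 + (2 + 4*5)))² = (-2/(3 + (2 + 20)))² = (-2/(3 + 22))² = (-2/25)² = 4/625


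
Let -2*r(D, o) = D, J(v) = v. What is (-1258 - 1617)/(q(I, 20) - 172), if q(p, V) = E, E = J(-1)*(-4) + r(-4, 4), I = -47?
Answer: 2875/166 ≈ 17.319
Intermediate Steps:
r(D, o) = -D/2
E = 6 (E = -1*(-4) - ½*(-4) = 4 + 2 = 6)
q(p, V) = 6
(-1258 - 1617)/(q(I, 20) - 172) = (-1258 - 1617)/(6 - 172) = -2875/(-166) = -2875*(-1/166) = 2875/166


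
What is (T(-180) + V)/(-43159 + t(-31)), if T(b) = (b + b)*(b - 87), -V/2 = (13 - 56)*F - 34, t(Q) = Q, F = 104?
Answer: -52566/21595 ≈ -2.4342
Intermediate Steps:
V = 9012 (V = -2*((13 - 56)*104 - 34) = -2*(-43*104 - 34) = -2*(-4472 - 34) = -2*(-4506) = 9012)
T(b) = 2*b*(-87 + b) (T(b) = (2*b)*(-87 + b) = 2*b*(-87 + b))
(T(-180) + V)/(-43159 + t(-31)) = (2*(-180)*(-87 - 180) + 9012)/(-43159 - 31) = (2*(-180)*(-267) + 9012)/(-43190) = (96120 + 9012)*(-1/43190) = 105132*(-1/43190) = -52566/21595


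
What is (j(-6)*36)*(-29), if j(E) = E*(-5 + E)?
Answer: -68904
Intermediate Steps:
(j(-6)*36)*(-29) = (-6*(-5 - 6)*36)*(-29) = (-6*(-11)*36)*(-29) = (66*36)*(-29) = 2376*(-29) = -68904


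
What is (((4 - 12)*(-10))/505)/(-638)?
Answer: -8/32219 ≈ -0.00024830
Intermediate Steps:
(((4 - 12)*(-10))/505)/(-638) = (-8*(-10)*(1/505))*(-1/638) = (80*(1/505))*(-1/638) = (16/101)*(-1/638) = -8/32219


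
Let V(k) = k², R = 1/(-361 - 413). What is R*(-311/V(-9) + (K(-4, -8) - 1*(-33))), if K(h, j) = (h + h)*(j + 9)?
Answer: -857/31347 ≈ -0.027339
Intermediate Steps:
R = -1/774 (R = 1/(-774) = -1/774 ≈ -0.0012920)
K(h, j) = 2*h*(9 + j) (K(h, j) = (2*h)*(9 + j) = 2*h*(9 + j))
R*(-311/V(-9) + (K(-4, -8) - 1*(-33))) = -(-311/((-9)²) + (2*(-4)*(9 - 8) - 1*(-33)))/774 = -(-311/81 + (2*(-4)*1 + 33))/774 = -(-311*1/81 + (-8 + 33))/774 = -(-311/81 + 25)/774 = -1/774*1714/81 = -857/31347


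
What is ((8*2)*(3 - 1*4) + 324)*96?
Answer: 29568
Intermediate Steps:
((8*2)*(3 - 1*4) + 324)*96 = (16*(3 - 4) + 324)*96 = (16*(-1) + 324)*96 = (-16 + 324)*96 = 308*96 = 29568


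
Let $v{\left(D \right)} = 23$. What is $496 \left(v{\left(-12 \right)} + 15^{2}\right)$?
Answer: $123008$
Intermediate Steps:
$496 \left(v{\left(-12 \right)} + 15^{2}\right) = 496 \left(23 + 15^{2}\right) = 496 \left(23 + 225\right) = 496 \cdot 248 = 123008$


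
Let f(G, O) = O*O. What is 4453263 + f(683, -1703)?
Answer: 7353472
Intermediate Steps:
f(G, O) = O**2
4453263 + f(683, -1703) = 4453263 + (-1703)**2 = 4453263 + 2900209 = 7353472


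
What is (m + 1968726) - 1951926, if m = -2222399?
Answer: -2205599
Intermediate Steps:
(m + 1968726) - 1951926 = (-2222399 + 1968726) - 1951926 = -253673 - 1951926 = -2205599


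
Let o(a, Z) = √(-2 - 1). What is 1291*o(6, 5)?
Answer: 1291*I*√3 ≈ 2236.1*I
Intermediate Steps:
o(a, Z) = I*√3 (o(a, Z) = √(-3) = I*√3)
1291*o(6, 5) = 1291*(I*√3) = 1291*I*√3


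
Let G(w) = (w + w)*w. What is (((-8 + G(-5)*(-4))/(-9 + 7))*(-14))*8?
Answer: -11648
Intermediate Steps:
G(w) = 2*w**2 (G(w) = (2*w)*w = 2*w**2)
(((-8 + G(-5)*(-4))/(-9 + 7))*(-14))*8 = (((-8 + (2*(-5)**2)*(-4))/(-9 + 7))*(-14))*8 = (((-8 + (2*25)*(-4))/(-2))*(-14))*8 = (((-8 + 50*(-4))*(-1/2))*(-14))*8 = (((-8 - 200)*(-1/2))*(-14))*8 = (-208*(-1/2)*(-14))*8 = (104*(-14))*8 = -1456*8 = -11648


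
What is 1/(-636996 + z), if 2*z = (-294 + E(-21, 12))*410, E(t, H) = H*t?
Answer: -1/748926 ≈ -1.3352e-6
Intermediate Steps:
z = -111930 (z = ((-294 + 12*(-21))*410)/2 = ((-294 - 252)*410)/2 = (-546*410)/2 = (1/2)*(-223860) = -111930)
1/(-636996 + z) = 1/(-636996 - 111930) = 1/(-748926) = -1/748926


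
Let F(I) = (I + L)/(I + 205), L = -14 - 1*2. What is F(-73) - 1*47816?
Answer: -6311801/132 ≈ -47817.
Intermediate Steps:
L = -16 (L = -14 - 2 = -16)
F(I) = (-16 + I)/(205 + I) (F(I) = (I - 16)/(I + 205) = (-16 + I)/(205 + I))
F(-73) - 1*47816 = (-16 - 73)/(205 - 73) - 1*47816 = -89/132 - 47816 = -6311801/132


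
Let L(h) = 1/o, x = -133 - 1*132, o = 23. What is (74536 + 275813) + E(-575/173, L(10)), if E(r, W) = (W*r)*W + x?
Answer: 1392984211/3979 ≈ 3.5008e+5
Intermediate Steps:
x = -265 (x = -133 - 132 = -265)
L(h) = 1/23
E(r, W) = -265 + r*W**2 (E(r, W) = (W*r)*W - 265 = r*W**2 - 265 = -265 + r*W**2)
(74536 + 275813) + E(-575/173, L(10)) = (74536 + 275813) + (-265 + (-575/173)*(1/23)**2) = 350349 + (-265 - 575*1/173*(1/529)) = 350349 + (-265 - 575/173*1/529) = 350349 + (-265 - 25/3979) = 350349 - 1054460/3979 = 1392984211/3979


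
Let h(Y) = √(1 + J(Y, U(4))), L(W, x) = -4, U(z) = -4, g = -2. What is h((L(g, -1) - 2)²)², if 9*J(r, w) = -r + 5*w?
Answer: -47/9 ≈ -5.2222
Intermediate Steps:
J(r, w) = -r/9 + 5*w/9 (J(r, w) = (-r + 5*w)/9 = -r/9 + 5*w/9)
h(Y) = √(-11/9 - Y/9) (h(Y) = √(1 + (-Y/9 + (5/9)*(-4))) = √(1 + (-Y/9 - 20/9)) = √(1 + (-20/9 - Y/9)) = √(-11/9 - Y/9))
h((L(g, -1) - 2)²)² = (√(-11 - (-4 - 2)²)/3)² = (√(-11 - 1*(-6)²)/3)² = (√(-11 - 1*36)/3)² = (√(-11 - 36)/3)² = (√(-47)/3)² = ((I*√47)/3)² = (I*√47/3)² = -47/9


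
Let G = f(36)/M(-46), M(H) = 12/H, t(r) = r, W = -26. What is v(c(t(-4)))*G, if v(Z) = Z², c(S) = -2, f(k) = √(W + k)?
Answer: -46*√10/3 ≈ -48.488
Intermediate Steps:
f(k) = √(-26 + k)
G = -23*√10/6 (G = √(-26 + 36)/((12/(-46))) = √10/((12*(-1/46))) = √10/(-6/23) = √10*(-23/6) = -23*√10/6 ≈ -12.122)
v(c(t(-4)))*G = (-2)²*(-23*√10/6) = 4*(-23*√10/6) = -46*√10/3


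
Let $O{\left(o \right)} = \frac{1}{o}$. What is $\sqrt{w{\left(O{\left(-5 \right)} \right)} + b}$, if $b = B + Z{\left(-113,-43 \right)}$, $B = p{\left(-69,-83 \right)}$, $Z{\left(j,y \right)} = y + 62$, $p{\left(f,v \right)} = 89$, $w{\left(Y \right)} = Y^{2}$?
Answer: $\frac{\sqrt{2701}}{5} \approx 10.394$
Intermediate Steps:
$Z{\left(j,y \right)} = 62 + y$
$B = 89$
$b = 108$ ($b = 89 + \left(62 - 43\right) = 89 + 19 = 108$)
$\sqrt{w{\left(O{\left(-5 \right)} \right)} + b} = \sqrt{\left(\frac{1}{-5}\right)^{2} + 108} = \sqrt{\left(- \frac{1}{5}\right)^{2} + 108} = \sqrt{\frac{1}{25} + 108} = \sqrt{\frac{2701}{25}} = \frac{\sqrt{2701}}{5}$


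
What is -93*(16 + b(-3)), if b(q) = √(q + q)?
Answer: -1488 - 93*I*√6 ≈ -1488.0 - 227.8*I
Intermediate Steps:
b(q) = √2*√q (b(q) = √(2*q) = √2*√q)
-93*(16 + b(-3)) = -93*(16 + √2*√(-3)) = -93*(16 + √2*(I*√3)) = -93*(16 + I*√6) = -1488 - 93*I*√6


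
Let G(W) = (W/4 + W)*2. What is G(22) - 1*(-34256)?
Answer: 34311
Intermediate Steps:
G(W) = 5*W/2 (G(W) = (W*(¼) + W)*2 = (W/4 + W)*2 = (5*W/4)*2 = 5*W/2)
G(22) - 1*(-34256) = (5/2)*22 - 1*(-34256) = 55 + 34256 = 34311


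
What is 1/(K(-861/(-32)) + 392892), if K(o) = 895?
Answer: 1/393787 ≈ 2.5394e-6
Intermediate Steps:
1/(K(-861/(-32)) + 392892) = 1/(895 + 392892) = 1/393787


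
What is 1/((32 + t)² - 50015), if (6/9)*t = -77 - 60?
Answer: -4/79651 ≈ -5.0219e-5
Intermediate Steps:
t = -411/2 (t = 3*(-77 - 60)/2 = (3/2)*(-137) = -411/2 ≈ -205.50)
1/((32 + t)² - 50015) = 1/((32 - 411/2)² - 50015) = 1/((-347/2)² - 50015) = 1/(120409/4 - 50015) = 1/(-79651/4) = -4/79651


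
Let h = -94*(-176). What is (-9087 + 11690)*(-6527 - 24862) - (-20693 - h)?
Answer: -81668330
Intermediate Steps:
h = 16544
(-9087 + 11690)*(-6527 - 24862) - (-20693 - h) = (-9087 + 11690)*(-6527 - 24862) - (-20693 - 1*16544) = 2603*(-31389) - (-20693 - 16544) = -81705567 - 1*(-37237) = -81705567 + 37237 = -81668330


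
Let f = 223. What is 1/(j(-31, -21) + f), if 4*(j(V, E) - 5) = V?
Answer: 4/881 ≈ 0.0045403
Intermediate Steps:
j(V, E) = 5 + V/4
1/(j(-31, -21) + f) = 1/((5 + (1/4)*(-31)) + 223) = 1/((5 - 31/4) + 223) = 1/(-11/4 + 223) = 1/(881/4) = 4/881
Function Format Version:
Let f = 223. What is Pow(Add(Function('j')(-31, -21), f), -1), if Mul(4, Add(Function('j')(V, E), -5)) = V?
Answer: Rational(4, 881) ≈ 0.0045403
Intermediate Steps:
Function('j')(V, E) = Add(5, Mul(Rational(1, 4), V))
Pow(Add(Function('j')(-31, -21), f), -1) = Pow(Add(Add(5, Mul(Rational(1, 4), -31)), 223), -1) = Pow(Add(Add(5, Rational(-31, 4)), 223), -1) = Pow(Add(Rational(-11, 4), 223), -1) = Pow(Rational(881, 4), -1) = Rational(4, 881)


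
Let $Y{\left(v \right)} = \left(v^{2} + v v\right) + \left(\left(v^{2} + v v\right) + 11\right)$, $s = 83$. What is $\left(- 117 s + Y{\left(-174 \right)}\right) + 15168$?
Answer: $126572$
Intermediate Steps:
$Y{\left(v \right)} = 11 + 4 v^{2}$ ($Y{\left(v \right)} = \left(v^{2} + v^{2}\right) + \left(\left(v^{2} + v^{2}\right) + 11\right) = 2 v^{2} + \left(2 v^{2} + 11\right) = 2 v^{2} + \left(11 + 2 v^{2}\right) = 11 + 4 v^{2}$)
$\left(- 117 s + Y{\left(-174 \right)}\right) + 15168 = \left(\left(-117\right) 83 + \left(11 + 4 \left(-174\right)^{2}\right)\right) + 15168 = \left(-9711 + \left(11 + 4 \cdot 30276\right)\right) + 15168 = \left(-9711 + \left(11 + 121104\right)\right) + 15168 = \left(-9711 + 121115\right) + 15168 = 111404 + 15168 = 126572$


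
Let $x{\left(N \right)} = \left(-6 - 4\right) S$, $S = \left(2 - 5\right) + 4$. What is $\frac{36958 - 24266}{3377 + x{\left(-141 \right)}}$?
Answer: $\frac{12692}{3367} \approx 3.7695$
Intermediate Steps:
$S = 1$ ($S = -3 + 4 = 1$)
$x{\left(N \right)} = -10$ ($x{\left(N \right)} = \left(-6 - 4\right) 1 = \left(-10\right) 1 = -10$)
$\frac{36958 - 24266}{3377 + x{\left(-141 \right)}} = \frac{36958 - 24266}{3377 - 10} = \frac{12692}{3367}$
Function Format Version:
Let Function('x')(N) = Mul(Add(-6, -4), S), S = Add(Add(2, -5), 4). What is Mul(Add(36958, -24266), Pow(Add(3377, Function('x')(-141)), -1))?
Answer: Rational(12692, 3367) ≈ 3.7695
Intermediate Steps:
S = 1 (S = Add(-3, 4) = 1)
Function('x')(N) = -10 (Function('x')(N) = Mul(Add(-6, -4), 1) = Mul(-10, 1) = -10)
Mul(Add(36958, -24266), Pow(Add(3377, Function('x')(-141)), -1)) = Mul(Add(36958, -24266), Pow(Add(3377, -10), -1)) = Mul(12692, Pow(3367, -1)) = Mul(12692, Rational(1, 3367)) = Rational(12692, 3367)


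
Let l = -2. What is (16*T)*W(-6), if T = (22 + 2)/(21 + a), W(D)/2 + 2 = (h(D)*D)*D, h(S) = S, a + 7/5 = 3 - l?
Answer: -279040/41 ≈ -6805.9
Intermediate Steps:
a = 18/5 (a = -7/5 + (3 - 1*(-2)) = -7/5 + (3 + 2) = -7/5 + 5 = 18/5 ≈ 3.6000)
W(D) = -4 + 2*D³ (W(D) = -4 + 2*((D*D)*D) = -4 + 2*(D²*D) = -4 + 2*D³)
T = 40/41 (T = (22 + 2)/(21 + 18/5) = 24/(123/5) = 24*(5/123) = 40/41 ≈ 0.97561)
(16*T)*W(-6) = (16*(40/41))*(-4 + 2*(-6)³) = 640*(-4 + 2*(-216))/41 = 640*(-4 - 432)/41 = (640/41)*(-436) = -279040/41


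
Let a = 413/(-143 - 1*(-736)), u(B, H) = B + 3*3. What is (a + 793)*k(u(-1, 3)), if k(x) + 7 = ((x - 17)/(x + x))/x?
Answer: -212974555/37952 ≈ -5611.7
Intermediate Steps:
u(B, H) = 9 + B (u(B, H) = B + 9 = 9 + B)
k(x) = -7 + (-17 + x)/(2*x²) (k(x) = -7 + ((x - 17)/(x + x))/x = -7 + ((-17 + x)/((2*x)))/x = -7 + ((-17 + x)*(1/(2*x)))/x = -7 + ((-17 + x)/(2*x))/x = -7 + (-17 + x)/(2*x²))
a = 413/593 (a = 413/(-143 + 736) = 413/593 ≈ 0.69646)
(a + 793)*k(u(-1, 3)) = (413/593 + 793)*((-17 + (9 - 1) - 14*(9 - 1)²)/(2*(9 - 1)²)) = 470662*((½)*(-17 + 8 - 14*8²)/8²)/593 = 470662*((½)*(1/64)*(-17 + 8 - 14*64))/593 = 470662*((½)*(1/64)*(-17 + 8 - 896))/593 = 470662*((½)*(1/64)*(-905))/593 = (470662/593)*(-905/128) = -212974555/37952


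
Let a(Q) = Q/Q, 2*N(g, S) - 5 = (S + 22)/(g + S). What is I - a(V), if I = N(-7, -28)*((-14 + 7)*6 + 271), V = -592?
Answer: 41379/70 ≈ 591.13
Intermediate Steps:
N(g, S) = 5/2 + (22 + S)/(2*(S + g)) (N(g, S) = 5/2 + ((S + 22)/(g + S))/2 = 5/2 + ((22 + S)/(S + g))/2 = 5/2 + (22 + S)/(2*(S + g)))
a(Q) = 1
I = 41449/70 (I = ((11 + 3*(-28) + (5/2)*(-7))/(-28 - 7))*((-14 + 7)*6 + 271) = ((11 - 84 - 35/2)/(-35))*(-7*6 + 271) = (-1/35*(-181/2))*(-42 + 271) = (181/70)*229 = 41449/70 ≈ 592.13)
I - a(V) = 41449/70 - 1*1 = 41449/70 - 1 = 41379/70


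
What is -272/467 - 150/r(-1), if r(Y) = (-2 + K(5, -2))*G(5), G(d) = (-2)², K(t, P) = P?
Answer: 32849/3736 ≈ 8.7926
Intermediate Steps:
G(d) = 4
r(Y) = -16 (r(Y) = (-2 - 2)*4 = -4*4 = -16)
-272/467 - 150/r(-1) = -272/467 - 150/(-16) = -272*1/467 - 150*(-1/16) = -272/467 + 75/8 = 32849/3736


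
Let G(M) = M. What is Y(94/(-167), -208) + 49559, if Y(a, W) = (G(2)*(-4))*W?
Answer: 51223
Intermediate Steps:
Y(a, W) = -8*W (Y(a, W) = (2*(-4))*W = -8*W)
Y(94/(-167), -208) + 49559 = -8*(-208) + 49559 = 1664 + 49559 = 51223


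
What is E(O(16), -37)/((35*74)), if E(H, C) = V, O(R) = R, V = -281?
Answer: -281/2590 ≈ -0.10849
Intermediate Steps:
E(H, C) = -281
E(O(16), -37)/((35*74)) = -281/(35*74) = -281/2590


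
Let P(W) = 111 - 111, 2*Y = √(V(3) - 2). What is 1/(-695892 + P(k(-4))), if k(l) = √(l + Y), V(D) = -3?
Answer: -1/695892 ≈ -1.4370e-6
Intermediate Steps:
Y = I*√5/2 (Y = √(-3 - 2)/2 = √(-5)/2 = (I*√5)/2 = I*√5/2 ≈ 1.118*I)
k(l) = √(l + I*√5/2)
P(W) = 0
1/(-695892 + P(k(-4))) = 1/(-695892 + 0) = 1/(-695892) = -1/695892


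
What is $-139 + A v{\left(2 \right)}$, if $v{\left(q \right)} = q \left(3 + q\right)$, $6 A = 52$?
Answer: $- \frac{157}{3} \approx -52.333$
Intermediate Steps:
$A = \frac{26}{3}$ ($A = \frac{1}{6} \cdot 52 = \frac{26}{3} \approx 8.6667$)
$-139 + A v{\left(2 \right)} = -139 + \frac{26 \cdot 2 \left(3 + 2\right)}{3} = -139 + \frac{26 \cdot 2 \cdot 5}{3} = -139 + \frac{26}{3} \cdot 10 = -139 + \frac{260}{3} = - \frac{157}{3}$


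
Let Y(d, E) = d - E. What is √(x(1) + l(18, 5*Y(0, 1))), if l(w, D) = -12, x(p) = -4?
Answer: 4*I ≈ 4.0*I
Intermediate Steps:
√(x(1) + l(18, 5*Y(0, 1))) = √(-4 - 12) = √(-16) = 4*I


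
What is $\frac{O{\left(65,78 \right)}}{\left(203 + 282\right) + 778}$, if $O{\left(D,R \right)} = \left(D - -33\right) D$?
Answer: $\frac{6370}{1263} \approx 5.0435$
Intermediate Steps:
$O{\left(D,R \right)} = D \left(33 + D\right)$ ($O{\left(D,R \right)} = \left(D + 33\right) D = \left(33 + D\right) D = D \left(33 + D\right)$)
$\frac{O{\left(65,78 \right)}}{\left(203 + 282\right) + 778} = \frac{65 \left(33 + 65\right)}{\left(203 + 282\right) + 778} = \frac{65 \cdot 98}{485 + 778} = \frac{6370}{1263}$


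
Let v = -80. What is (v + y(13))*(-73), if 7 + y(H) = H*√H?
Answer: 6351 - 949*√13 ≈ 2929.3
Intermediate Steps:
y(H) = -7 + H^(3/2) (y(H) = -7 + H*√H = -7 + H^(3/2))
(v + y(13))*(-73) = (-80 + (-7 + 13^(3/2)))*(-73) = (-80 + (-7 + 13*√13))*(-73) = (-87 + 13*√13)*(-73) = 6351 - 949*√13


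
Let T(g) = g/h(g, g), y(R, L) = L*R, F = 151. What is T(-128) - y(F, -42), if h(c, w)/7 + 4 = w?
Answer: 1465034/231 ≈ 6342.1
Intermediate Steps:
h(c, w) = -28 + 7*w
T(g) = g/(-28 + 7*g)
T(-128) - y(F, -42) = (1/7)*(-128)/(-4 - 128) - (-42)*151 = (1/7)*(-128)/(-132) - 1*(-6342) = (1/7)*(-128)*(-1/132) + 6342 = 32/231 + 6342 = 1465034/231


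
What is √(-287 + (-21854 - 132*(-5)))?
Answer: I*√21481 ≈ 146.56*I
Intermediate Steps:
√(-287 + (-21854 - 132*(-5))) = √(-287 + (-21854 - 1*(-660))) = √(-287 + (-21854 + 660)) = √(-287 - 21194) = √(-21481) = I*√21481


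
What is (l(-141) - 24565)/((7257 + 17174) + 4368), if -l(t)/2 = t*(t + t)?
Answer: -104089/28799 ≈ -3.6143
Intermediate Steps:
l(t) = -4*t**2 (l(t) = -2*t*(t + t) = -2*t*2*t = -4*t**2)
(l(-141) - 24565)/((7257 + 17174) + 4368) = (-4*(-141)**2 - 24565)/((7257 + 17174) + 4368) = (-4*19881 - 24565)/(24431 + 4368) = (-79524 - 24565)/28799 = -104089*1/28799 = -104089/28799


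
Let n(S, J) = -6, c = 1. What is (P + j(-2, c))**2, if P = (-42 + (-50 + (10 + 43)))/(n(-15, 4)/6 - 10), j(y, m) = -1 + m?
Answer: 1521/121 ≈ 12.570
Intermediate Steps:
P = 39/11 (P = (-42 + (-50 + (10 + 43)))/(-6/6 - 10) = (-42 + (-50 + 53))/(-6*1/6 - 10) = (-42 + 3)/(-1 - 10) = -39/(-11) = -39*(-1/11) = 39/11 ≈ 3.5455)
(P + j(-2, c))**2 = (39/11 + (-1 + 1))**2 = (39/11 + 0)**2 = (39/11)**2 = 1521/121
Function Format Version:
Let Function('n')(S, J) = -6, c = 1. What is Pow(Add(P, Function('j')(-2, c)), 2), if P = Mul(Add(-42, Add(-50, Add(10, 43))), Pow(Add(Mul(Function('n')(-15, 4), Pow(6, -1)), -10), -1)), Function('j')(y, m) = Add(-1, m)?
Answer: Rational(1521, 121) ≈ 12.570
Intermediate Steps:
P = Rational(39, 11) (P = Mul(Add(-42, Add(-50, Add(10, 43))), Pow(Add(Mul(-6, Pow(6, -1)), -10), -1)) = Mul(Add(-42, Add(-50, 53)), Pow(Add(Mul(-6, Rational(1, 6)), -10), -1)) = Mul(Add(-42, 3), Pow(Add(-1, -10), -1)) = Mul(-39, Pow(-11, -1)) = Mul(-39, Rational(-1, 11)) = Rational(39, 11) ≈ 3.5455)
Pow(Add(P, Function('j')(-2, c)), 2) = Pow(Add(Rational(39, 11), Add(-1, 1)), 2) = Pow(Add(Rational(39, 11), 0), 2) = Pow(Rational(39, 11), 2) = Rational(1521, 121)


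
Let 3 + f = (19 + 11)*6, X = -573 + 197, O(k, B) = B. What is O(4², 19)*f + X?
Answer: 2987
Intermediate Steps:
X = -376
f = 177 (f = -3 + (19 + 11)*6 = -3 + 30*6 = -3 + 180 = 177)
O(4², 19)*f + X = 19*177 - 376 = 3363 - 376 = 2987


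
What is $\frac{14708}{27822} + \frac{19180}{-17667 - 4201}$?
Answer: $- \frac{3785561}{10864491} \approx -0.34843$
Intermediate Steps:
$\frac{14708}{27822} + \frac{19180}{-17667 - 4201} = 14708 \cdot \frac{1}{27822} + \frac{19180}{-17667 - 4201} = \frac{7354}{13911} + \frac{19180}{-21868} = \frac{7354}{13911} + 19180 \left(- \frac{1}{21868}\right) = \frac{7354}{13911} - \frac{685}{781} = - \frac{3785561}{10864491}$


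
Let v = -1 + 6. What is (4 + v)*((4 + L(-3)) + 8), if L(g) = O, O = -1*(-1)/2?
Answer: 225/2 ≈ 112.50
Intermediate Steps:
v = 5
O = ½ (O = 1*(½) = ½ ≈ 0.50000)
L(g) = ½
(4 + v)*((4 + L(-3)) + 8) = (4 + 5)*((4 + ½) + 8) = 9*(9/2 + 8) = 9*(25/2) = 225/2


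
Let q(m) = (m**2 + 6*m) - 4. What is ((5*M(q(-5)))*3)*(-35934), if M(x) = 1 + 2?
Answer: -1617030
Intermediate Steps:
q(m) = -4 + m**2 + 6*m
M(x) = 3
((5*M(q(-5)))*3)*(-35934) = ((5*3)*3)*(-35934) = (15*3)*(-35934) = 45*(-35934) = -1617030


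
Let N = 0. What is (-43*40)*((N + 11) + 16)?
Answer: -46440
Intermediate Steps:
(-43*40)*((N + 11) + 16) = (-43*40)*((0 + 11) + 16) = -1720*(11 + 16) = -1720*27 = -46440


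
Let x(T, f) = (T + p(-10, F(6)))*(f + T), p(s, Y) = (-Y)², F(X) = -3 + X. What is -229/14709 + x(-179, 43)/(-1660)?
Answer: -17022611/1220847 ≈ -13.943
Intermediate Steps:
p(s, Y) = Y²
x(T, f) = (9 + T)*(T + f) (x(T, f) = (T + (-3 + 6)²)*(f + T) = (T + 3²)*(T + f) = (T + 9)*(T + f) = (9 + T)*(T + f))
-229/14709 + x(-179, 43)/(-1660) = -229/14709 + ((-179)² + 9*(-179) + 9*43 - 179*43)/(-1660) = -229*1/14709 + (32041 - 1611 + 387 - 7697)*(-1/1660) = -229/14709 + 23120*(-1/1660) = -229/14709 - 1156/83 = -17022611/1220847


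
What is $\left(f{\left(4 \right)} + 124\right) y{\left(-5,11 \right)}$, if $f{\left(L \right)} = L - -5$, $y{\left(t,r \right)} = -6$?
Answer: $-798$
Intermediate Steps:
$f{\left(L \right)} = 5 + L$ ($f{\left(L \right)} = L + 5 = 5 + L$)
$\left(f{\left(4 \right)} + 124\right) y{\left(-5,11 \right)} = \left(\left(5 + 4\right) + 124\right) \left(-6\right) = \left(9 + 124\right) \left(-6\right) = 133 \left(-6\right) = -798$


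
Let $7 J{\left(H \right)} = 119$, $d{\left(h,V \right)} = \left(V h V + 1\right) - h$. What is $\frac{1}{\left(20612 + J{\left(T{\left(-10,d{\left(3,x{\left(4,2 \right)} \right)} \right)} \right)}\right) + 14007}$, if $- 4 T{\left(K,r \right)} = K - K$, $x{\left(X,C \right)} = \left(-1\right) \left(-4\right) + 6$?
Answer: $\frac{1}{34636} \approx 2.8872 \cdot 10^{-5}$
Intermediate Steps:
$x{\left(X,C \right)} = 10$ ($x{\left(X,C \right)} = 4 + 6 = 10$)
$d{\left(h,V \right)} = 1 - h + h V^{2}$ ($d{\left(h,V \right)} = \left(h V^{2} + 1\right) - h = \left(1 + h V^{2}\right) - h = 1 - h + h V^{2}$)
$T{\left(K,r \right)} = 0$ ($T{\left(K,r \right)} = - \frac{K - K}{4} = \left(- \frac{1}{4}\right) 0 = 0$)
$J{\left(H \right)} = 17$ ($J{\left(H \right)} = \frac{1}{7} \cdot 119 = 17$)
$\frac{1}{\left(20612 + J{\left(T{\left(-10,d{\left(3,x{\left(4,2 \right)} \right)} \right)} \right)}\right) + 14007} = \frac{1}{\left(20612 + 17\right) + 14007} = \frac{1}{20629 + 14007} = \frac{1}{34636}$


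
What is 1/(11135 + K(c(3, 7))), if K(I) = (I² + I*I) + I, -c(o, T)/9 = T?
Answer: 1/19010 ≈ 5.2604e-5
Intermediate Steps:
c(o, T) = -9*T
K(I) = I + 2*I² (K(I) = (I² + I²) + I = 2*I² + I = I + 2*I²)
1/(11135 + K(c(3, 7))) = 1/(11135 + (-9*7)*(1 + 2*(-9*7))) = 1/(11135 - 63*(1 + 2*(-63))) = 1/(11135 - 63*(1 - 126)) = 1/(11135 - 63*(-125)) = 1/(11135 + 7875) = 1/19010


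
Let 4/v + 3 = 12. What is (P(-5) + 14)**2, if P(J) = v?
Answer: 16900/81 ≈ 208.64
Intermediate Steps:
v = 4/9 (v = 4/(-3 + 12) = 4/9 ≈ 0.44444)
P(J) = 4/9
(P(-5) + 14)**2 = (4/9 + 14)**2 = (130/9)**2 = 16900/81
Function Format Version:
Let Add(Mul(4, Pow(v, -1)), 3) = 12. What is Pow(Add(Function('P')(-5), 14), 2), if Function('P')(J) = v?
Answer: Rational(16900, 81) ≈ 208.64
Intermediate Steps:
v = Rational(4, 9) (v = Mul(4, Pow(Add(-3, 12), -1)) = Mul(4, Pow(9, -1)) = Mul(4, Rational(1, 9)) = Rational(4, 9) ≈ 0.44444)
Function('P')(J) = Rational(4, 9)
Pow(Add(Function('P')(-5), 14), 2) = Pow(Add(Rational(4, 9), 14), 2) = Pow(Rational(130, 9), 2) = Rational(16900, 81)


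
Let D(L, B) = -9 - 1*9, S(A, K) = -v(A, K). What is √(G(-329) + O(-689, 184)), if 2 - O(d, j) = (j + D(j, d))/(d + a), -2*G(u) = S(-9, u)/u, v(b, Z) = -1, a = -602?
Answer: 5*√61484368162/849478 ≈ 1.4595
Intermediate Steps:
S(A, K) = 1 (S(A, K) = -1*(-1) = 1)
D(L, B) = -18 (D(L, B) = -9 - 9 = -18)
G(u) = -1/(2*u)
O(d, j) = 2 - (-18 + j)/(-602 + d) (O(d, j) = 2 - (j - 18)/(d - 602) = 2 - (-18 + j)/(-602 + d))
√(G(-329) + O(-689, 184)) = √(-½/(-329) + (-1186 - 1*184 + 2*(-689))/(-602 - 689)) = √(-½*(-1/329) + (-1186 - 184 - 1378)/(-1291)) = √(1/658 - 1/1291*(-2748)) = √(1/658 + 2748/1291) = √(1809475/849478) = 5*√61484368162/849478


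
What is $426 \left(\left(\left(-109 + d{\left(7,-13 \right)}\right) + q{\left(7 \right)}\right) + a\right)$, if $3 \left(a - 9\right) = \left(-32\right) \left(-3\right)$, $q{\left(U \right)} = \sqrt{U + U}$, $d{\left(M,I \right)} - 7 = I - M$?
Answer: $-34506 + 426 \sqrt{14} \approx -32912.0$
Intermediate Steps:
$d{\left(M,I \right)} = 7 + I - M$ ($d{\left(M,I \right)} = 7 + \left(I - M\right) = 7 + I - M$)
$q{\left(U \right)} = \sqrt{2} \sqrt{U}$ ($q{\left(U \right)} = \sqrt{2 U} = \sqrt{2} \sqrt{U}$)
$a = 41$ ($a = 9 + \frac{\left(-32\right) \left(-3\right)}{3} = 9 + \frac{1}{3} \cdot 96 = 9 + 32 = 41$)
$426 \left(\left(\left(-109 + d{\left(7,-13 \right)}\right) + q{\left(7 \right)}\right) + a\right) = 426 \left(\left(\left(-109 - 13\right) + \sqrt{2} \sqrt{7}\right) + 41\right) = 426 \left(\left(\left(-109 - 13\right) + \sqrt{14}\right) + 41\right) = 426 \left(\left(-122 + \sqrt{14}\right) + 41\right) = 426 \left(-81 + \sqrt{14}\right) = -34506 + 426 \sqrt{14}$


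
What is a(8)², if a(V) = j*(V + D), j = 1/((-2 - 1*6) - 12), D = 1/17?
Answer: 18769/115600 ≈ 0.16236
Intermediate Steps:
D = 1/17 (D = 1*(1/17) = 1/17 ≈ 0.058824)
j = -1/20 (j = 1/((-2 - 6) - 12) = 1/(-8 - 12) = 1/(-20) = -1/20 ≈ -0.050000)
a(V) = -1/340 - V/20 (a(V) = -(V + 1/17)/20 = -(1/17 + V)/20 = -1/340 - V/20)
a(8)² = (-1/340 - 1/20*8)² = (-1/340 - ⅖)² = (-137/340)² = 18769/115600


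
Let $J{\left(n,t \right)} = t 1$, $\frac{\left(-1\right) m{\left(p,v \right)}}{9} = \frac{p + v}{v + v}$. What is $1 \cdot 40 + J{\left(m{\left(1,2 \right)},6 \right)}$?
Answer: $46$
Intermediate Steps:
$m{\left(p,v \right)} = - \frac{9 \left(p + v\right)}{2 v}$ ($m{\left(p,v \right)} = - 9 \frac{p + v}{v + v} = - 9 \frac{p + v}{2 v} = - \frac{9 \left(p + v\right)}{2 v}$)
$J{\left(n,t \right)} = t$
$1 \cdot 40 + J{\left(m{\left(1,2 \right)},6 \right)} = 1 \cdot 40 + 6 = 40 + 6 = 46$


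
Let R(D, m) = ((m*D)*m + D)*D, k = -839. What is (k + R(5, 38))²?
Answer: 1245101796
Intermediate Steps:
R(D, m) = D*(D + D*m²) (R(D, m) = ((D*m)*m + D)*D = (D*m² + D)*D = (D + D*m²)*D = D*(D + D*m²))
(k + R(5, 38))² = (-839 + 5²*(1 + 38²))² = (-839 + 25*(1 + 1444))² = (-839 + 25*1445)² = (-839 + 36125)² = 35286² = 1245101796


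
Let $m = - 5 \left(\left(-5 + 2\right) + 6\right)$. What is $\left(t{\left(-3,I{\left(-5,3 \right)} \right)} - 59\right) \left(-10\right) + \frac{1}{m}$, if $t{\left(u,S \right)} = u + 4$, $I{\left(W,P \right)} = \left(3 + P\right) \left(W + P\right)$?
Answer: $\frac{8699}{15} \approx 579.93$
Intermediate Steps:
$I{\left(W,P \right)} = \left(3 + P\right) \left(P + W\right)$
$t{\left(u,S \right)} = 4 + u$
$m = -15$ ($m = - 5 \left(-3 + 6\right) = \left(-5\right) 3 = -15$)
$\left(t{\left(-3,I{\left(-5,3 \right)} \right)} - 59\right) \left(-10\right) + \frac{1}{m} = \left(\left(4 - 3\right) - 59\right) \left(-10\right) + \frac{1}{-15} = \left(1 - 59\right) \left(-10\right) - \frac{1}{15} = \left(-58\right) \left(-10\right) - \frac{1}{15} = 580 - \frac{1}{15} = \frac{8699}{15}$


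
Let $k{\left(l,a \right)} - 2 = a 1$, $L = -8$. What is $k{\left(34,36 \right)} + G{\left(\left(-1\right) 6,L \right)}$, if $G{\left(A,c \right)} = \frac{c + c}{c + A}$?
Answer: $\frac{274}{7} \approx 39.143$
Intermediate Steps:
$k{\left(l,a \right)} = 2 + a$ ($k{\left(l,a \right)} = 2 + a 1 = 2 + a$)
$G{\left(A,c \right)} = \frac{2 c}{A + c}$
$k{\left(34,36 \right)} + G{\left(\left(-1\right) 6,L \right)} = \left(2 + 36\right) + 2 \left(-8\right) \frac{1}{\left(-1\right) 6 - 8} = 38 + 2 \left(-8\right) \frac{1}{-6 - 8} = 38 + 2 \left(-8\right) \frac{1}{-14} = 38 + 2 \left(-8\right) \left(- \frac{1}{14}\right) = 38 + \frac{8}{7} = \frac{274}{7}$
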